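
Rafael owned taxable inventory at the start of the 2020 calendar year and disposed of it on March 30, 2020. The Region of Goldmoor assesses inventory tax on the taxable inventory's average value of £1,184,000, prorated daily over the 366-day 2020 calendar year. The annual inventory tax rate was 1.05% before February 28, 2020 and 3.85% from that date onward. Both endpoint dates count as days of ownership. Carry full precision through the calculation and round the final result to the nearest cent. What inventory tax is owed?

January 1 – February 27, 2020: 58 days at 1.05% → £1,184,000 × 1.05% × 58/366 = £1,970.0984
February 28 – March 30, 2020: 32 days at 3.85% → £1,184,000 × 3.85% × 32/366 = £3,985.4863
Total = £5,955.5847

£5,955.58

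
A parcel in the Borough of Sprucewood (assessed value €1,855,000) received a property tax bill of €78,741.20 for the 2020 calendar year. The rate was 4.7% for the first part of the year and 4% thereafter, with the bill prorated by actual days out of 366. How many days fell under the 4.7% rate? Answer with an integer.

128 days

Let d = days at the first rate; then 366 − d days at the second rate.
€1,855,000 × [4.7%·d + 4%·(366−d)] / 366 = €78,741.20
Solving gives d = 128, so the new rate took effect on 8 May 2020.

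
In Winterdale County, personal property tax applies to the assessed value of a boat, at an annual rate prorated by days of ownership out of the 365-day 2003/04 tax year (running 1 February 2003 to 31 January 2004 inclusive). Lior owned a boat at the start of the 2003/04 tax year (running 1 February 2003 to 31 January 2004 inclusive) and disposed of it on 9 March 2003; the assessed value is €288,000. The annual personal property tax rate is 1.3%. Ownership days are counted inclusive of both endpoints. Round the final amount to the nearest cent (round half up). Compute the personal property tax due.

€379.53

Days held (1 February – 9 March 2003): 37 out of 365
Tax = €288,000 × 1.3% × 37/365 = €379.5288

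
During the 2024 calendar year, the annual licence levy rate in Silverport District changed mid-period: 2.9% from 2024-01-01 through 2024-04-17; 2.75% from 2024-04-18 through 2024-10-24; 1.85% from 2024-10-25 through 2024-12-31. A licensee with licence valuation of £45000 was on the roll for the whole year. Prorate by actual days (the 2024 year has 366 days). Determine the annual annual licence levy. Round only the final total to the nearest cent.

2024-01-01 to 2024-04-17: 108 days at 2.9% → £45000 × 2.9% × 108/366 = £385.0820
2024-04-18 to 2024-10-24: 190 days at 2.75% → £45000 × 2.75% × 190/366 = £642.4180
2024-10-25 to 2024-12-31: 68 days at 1.85% → £45000 × 1.85% × 68/366 = £154.6721
Total = £1182.1721

£1182.17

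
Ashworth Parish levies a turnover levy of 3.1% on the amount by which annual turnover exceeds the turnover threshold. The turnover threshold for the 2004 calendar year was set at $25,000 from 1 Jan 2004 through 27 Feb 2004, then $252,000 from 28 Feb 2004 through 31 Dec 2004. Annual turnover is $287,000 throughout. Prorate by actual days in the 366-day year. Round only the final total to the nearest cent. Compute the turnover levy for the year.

1 Jan – 27 Feb 2004: 58 days, exemption $25,000 → ($287,000 − $25,000) × 3.1% × 58/366 = $1,287.0929
28 Feb – 31 Dec 2004: 308 days, exemption $252,000 → ($287,000 − $252,000) × 3.1% × 308/366 = $913.0601
Total = $2,200.1530

$2,200.15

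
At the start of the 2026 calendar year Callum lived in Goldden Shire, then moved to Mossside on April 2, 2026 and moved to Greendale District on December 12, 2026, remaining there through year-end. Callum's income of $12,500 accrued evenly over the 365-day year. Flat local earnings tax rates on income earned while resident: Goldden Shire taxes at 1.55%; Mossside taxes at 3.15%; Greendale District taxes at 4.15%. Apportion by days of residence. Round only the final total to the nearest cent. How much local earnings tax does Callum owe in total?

$350.74

Goldden Shire, January 1 – April 1, 2026: 91 days → $12,500 × 1.55% × 91/365 = $48.3048
Mossside, April 2 – December 11, 2026: 254 days → $12,500 × 3.15% × 254/365 = $274.0068
Greendale District, December 12 – December 31, 2026: 20 days → $12,500 × 4.15% × 20/365 = $28.4247
Total = $350.7363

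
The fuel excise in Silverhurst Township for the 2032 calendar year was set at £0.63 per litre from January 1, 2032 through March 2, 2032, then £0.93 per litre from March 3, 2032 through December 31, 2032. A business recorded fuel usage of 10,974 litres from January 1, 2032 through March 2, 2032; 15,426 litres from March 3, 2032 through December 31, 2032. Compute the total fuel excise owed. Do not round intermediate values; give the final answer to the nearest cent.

January 1 – March 2, 2032: 10,974 litres at £0.63/litre → £6,913.62
March 3 – December 31, 2032: 15,426 litres at £0.93/litre → £14,346.18

£21,259.80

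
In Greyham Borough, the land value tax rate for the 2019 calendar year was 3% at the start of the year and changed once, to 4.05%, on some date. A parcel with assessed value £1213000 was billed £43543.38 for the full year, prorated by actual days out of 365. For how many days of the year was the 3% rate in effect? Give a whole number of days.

Let d = days at the first rate; then 365 − d days at the second rate.
£1213000 × [3%·d + 4.05%·(365−d)] / 365 = £43543.38
Solving gives d = 160, so the new rate took effect on 10 Jun 2019.

160 days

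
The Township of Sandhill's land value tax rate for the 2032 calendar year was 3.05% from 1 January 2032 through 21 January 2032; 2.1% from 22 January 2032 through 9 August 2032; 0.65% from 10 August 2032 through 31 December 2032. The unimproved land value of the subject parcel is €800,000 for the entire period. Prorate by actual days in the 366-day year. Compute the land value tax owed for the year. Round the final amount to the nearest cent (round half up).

€12,672.13

1 January – 21 January 2032: 21 days at 3.05% → €800,000 × 3.05% × 21/366 = €1,400.0000
22 January – 9 August 2032: 201 days at 2.1% → €800,000 × 2.1% × 201/366 = €9,226.2295
10 August – 31 December 2032: 144 days at 0.65% → €800,000 × 0.65% × 144/366 = €2,045.9016
Total = €12,672.1311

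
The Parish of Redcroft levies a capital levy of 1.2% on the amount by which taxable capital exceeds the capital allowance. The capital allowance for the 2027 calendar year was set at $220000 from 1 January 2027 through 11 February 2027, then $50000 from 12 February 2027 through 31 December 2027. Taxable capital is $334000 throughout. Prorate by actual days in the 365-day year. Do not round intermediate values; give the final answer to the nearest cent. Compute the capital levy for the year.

$3173.26

1 January – 11 February 2027: 42 days, exemption $220000 → ($334000 − $220000) × 1.2% × 42/365 = $157.4137
12 February – 31 December 2027: 323 days, exemption $50000 → ($334000 − $50000) × 1.2% × 323/365 = $3015.8466
Total = $3173.2603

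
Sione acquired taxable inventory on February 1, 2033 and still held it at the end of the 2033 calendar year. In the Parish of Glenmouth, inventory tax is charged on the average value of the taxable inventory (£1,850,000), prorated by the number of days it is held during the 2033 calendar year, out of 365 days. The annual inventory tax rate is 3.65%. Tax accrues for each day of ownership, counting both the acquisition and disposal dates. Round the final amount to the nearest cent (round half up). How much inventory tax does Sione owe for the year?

Days held (February 1 – December 31, 2033): 334 out of 365
Tax = £1,850,000 × 3.65% × 334/365 = £61,790.0000

£61,790.00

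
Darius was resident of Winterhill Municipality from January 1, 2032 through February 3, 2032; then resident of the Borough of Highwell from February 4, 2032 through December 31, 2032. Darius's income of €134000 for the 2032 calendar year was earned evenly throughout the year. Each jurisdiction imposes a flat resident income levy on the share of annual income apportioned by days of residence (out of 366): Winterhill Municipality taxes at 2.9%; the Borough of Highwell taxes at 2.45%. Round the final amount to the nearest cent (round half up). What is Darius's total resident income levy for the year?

€3339.02

Winterhill Municipality, January 1 – February 3, 2032: 34 days → €134000 × 2.9% × 34/366 = €360.9945
The Borough of Highwell, February 4 – December 31, 2032: 332 days → €134000 × 2.45% × 332/366 = €2978.0219
Total = €3339.0164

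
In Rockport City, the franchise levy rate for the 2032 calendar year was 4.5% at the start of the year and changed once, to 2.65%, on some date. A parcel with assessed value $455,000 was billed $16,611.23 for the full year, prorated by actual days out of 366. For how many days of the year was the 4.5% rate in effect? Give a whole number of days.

198 days

Let d = days at the first rate; then 366 − d days at the second rate.
$455,000 × [4.5%·d + 2.65%·(366−d)] / 366 = $16,611.23
Solving gives d = 198, so the new rate took effect on July 17, 2032.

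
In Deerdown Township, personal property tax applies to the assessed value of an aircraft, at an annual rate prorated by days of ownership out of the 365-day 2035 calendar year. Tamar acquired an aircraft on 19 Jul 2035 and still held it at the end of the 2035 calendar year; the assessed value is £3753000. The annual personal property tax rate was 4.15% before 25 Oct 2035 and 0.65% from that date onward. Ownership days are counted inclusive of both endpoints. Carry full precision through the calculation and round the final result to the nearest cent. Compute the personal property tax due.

£46362.40

19 Jul – 24 Oct 2035: 98 days at 4.15% → £3753000 × 4.15% × 98/365 = £41817.6740
25 Oct – 31 Dec 2035: 68 days at 0.65% → £3753000 × 0.65% × 68/365 = £4544.7288
Total = £46362.4027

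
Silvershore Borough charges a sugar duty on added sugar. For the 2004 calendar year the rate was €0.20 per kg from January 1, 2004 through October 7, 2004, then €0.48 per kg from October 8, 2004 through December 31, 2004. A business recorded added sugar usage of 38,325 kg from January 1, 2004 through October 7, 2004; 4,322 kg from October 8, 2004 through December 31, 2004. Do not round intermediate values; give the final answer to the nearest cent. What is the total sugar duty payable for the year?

€9,739.56

January 1 – October 7, 2004: 38,325 kg at €0.20/kg → €7,665.00
October 8 – December 31, 2004: 4,322 kg at €0.48/kg → €2,074.56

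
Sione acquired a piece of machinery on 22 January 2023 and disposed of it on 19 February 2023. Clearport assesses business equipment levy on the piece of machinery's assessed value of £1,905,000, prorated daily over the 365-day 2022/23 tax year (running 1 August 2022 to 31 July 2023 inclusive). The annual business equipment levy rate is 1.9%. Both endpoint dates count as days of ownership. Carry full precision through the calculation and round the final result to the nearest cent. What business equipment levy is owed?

Days held (22 January – 19 February 2023): 29 out of 365
Tax = £1,905,000 × 1.9% × 29/365 = £2,875.7671

£2,875.77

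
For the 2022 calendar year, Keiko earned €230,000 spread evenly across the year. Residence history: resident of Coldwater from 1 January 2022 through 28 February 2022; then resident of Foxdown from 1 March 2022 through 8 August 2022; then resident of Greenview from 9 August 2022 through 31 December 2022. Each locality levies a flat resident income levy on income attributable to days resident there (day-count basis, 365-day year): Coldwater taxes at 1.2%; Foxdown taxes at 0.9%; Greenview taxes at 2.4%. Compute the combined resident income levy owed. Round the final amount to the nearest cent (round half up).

€3,552.08

Coldwater, 1 January – 28 February 2022: 59 days → €230,000 × 1.2% × 59/365 = €446.1370
Foxdown, 1 March – 8 August 2022: 161 days → €230,000 × 0.9% × 161/365 = €913.0685
Greenview, 9 August – 31 December 2022: 145 days → €230,000 × 2.4% × 145/365 = €2,192.8767
Total = €3,552.0822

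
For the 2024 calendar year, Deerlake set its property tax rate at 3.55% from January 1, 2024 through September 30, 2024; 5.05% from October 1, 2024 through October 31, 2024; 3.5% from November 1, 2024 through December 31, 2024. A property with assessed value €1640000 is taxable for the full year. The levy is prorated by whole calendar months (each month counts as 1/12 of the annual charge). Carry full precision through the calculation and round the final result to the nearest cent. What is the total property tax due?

January 1 – September 30, 2024: 9 months at 3.55% → €1640000 × 3.55% × 9/12 = €43665.0000
October 1 – October 31, 2024: 1 month at 5.05% → €1640000 × 5.05% × 1/12 = €6901.6667
November 1 – December 31, 2024: 2 months at 3.5% → €1640000 × 3.5% × 2/12 = €9566.6667
Total = €60133.3333

€60133.33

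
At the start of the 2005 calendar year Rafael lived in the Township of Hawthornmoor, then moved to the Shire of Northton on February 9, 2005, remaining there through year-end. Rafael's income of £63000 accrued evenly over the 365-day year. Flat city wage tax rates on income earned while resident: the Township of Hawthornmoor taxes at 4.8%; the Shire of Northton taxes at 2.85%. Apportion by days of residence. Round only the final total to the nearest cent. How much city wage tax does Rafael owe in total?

£1926.76

The Township of Hawthornmoor, January 1 – February 8, 2005: 39 days → £63000 × 4.8% × 39/365 = £323.1123
The Shire of Northton, February 9 – December 31, 2005: 326 days → £63000 × 2.85% × 326/365 = £1603.6521
Total = £1926.7644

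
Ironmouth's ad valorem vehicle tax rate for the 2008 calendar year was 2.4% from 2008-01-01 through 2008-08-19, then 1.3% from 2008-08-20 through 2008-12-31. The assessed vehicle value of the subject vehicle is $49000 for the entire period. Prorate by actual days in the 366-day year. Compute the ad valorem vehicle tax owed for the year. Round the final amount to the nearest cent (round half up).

2008-01-01 to 2008-08-19: 232 days at 2.4% → $49000 × 2.4% × 232/366 = $745.4426
2008-08-20 to 2008-12-31: 134 days at 1.3% → $49000 × 1.3% × 134/366 = $233.2186
Total = $978.6612

$978.66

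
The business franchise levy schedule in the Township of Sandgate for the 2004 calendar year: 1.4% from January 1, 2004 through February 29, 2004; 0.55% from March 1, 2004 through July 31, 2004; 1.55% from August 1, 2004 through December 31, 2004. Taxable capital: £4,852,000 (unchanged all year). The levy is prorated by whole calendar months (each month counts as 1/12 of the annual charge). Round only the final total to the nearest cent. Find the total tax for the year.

January 1 – February 29, 2004: 2 months at 1.4% → £4,852,000 × 1.4% × 2/12 = £11,321.3333
March 1 – July 31, 2004: 5 months at 0.55% → £4,852,000 × 0.55% × 5/12 = £11,119.1667
August 1 – December 31, 2004: 5 months at 1.55% → £4,852,000 × 1.55% × 5/12 = £31,335.8333
Total = £53,776.3333

£53,776.33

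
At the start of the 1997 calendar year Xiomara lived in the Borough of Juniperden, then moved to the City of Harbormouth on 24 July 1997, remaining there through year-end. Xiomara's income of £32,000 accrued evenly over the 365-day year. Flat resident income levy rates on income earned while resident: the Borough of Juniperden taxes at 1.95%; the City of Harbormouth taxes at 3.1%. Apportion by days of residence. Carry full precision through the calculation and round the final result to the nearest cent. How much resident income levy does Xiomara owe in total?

The Borough of Juniperden, 1 January – 23 July 1997: 204 days → £32,000 × 1.95% × 204/365 = £348.7562
The City of Harbormouth, 24 July – 31 December 1997: 161 days → £32,000 × 3.1% × 161/365 = £437.5671
Total = £786.3233

£786.32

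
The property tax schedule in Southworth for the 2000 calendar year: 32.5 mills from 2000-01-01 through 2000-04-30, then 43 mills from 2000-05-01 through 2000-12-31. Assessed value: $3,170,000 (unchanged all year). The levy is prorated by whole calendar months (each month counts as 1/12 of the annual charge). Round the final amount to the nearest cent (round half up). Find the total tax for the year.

2000-01-01 to 2000-04-30: 4 months at 32.5 mills → $3,170,000 × 3.25% × 4/12 = $34,341.6667
2000-05-01 to 2000-12-31: 8 months at 43 mills → $3,170,000 × 4.3% × 8/12 = $90,873.3333
Total = $125,215.0000

$125,215.00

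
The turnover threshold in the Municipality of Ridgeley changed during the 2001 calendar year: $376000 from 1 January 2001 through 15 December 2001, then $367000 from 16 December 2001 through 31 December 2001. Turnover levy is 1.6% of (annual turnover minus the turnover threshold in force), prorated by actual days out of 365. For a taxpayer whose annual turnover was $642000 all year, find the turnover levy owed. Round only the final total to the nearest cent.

$4262.31

1 January – 15 December 2001: 349 days, exemption $376000 → ($642000 − $376000) × 1.6% × 349/365 = $4069.4356
16 December – 31 December 2001: 16 days, exemption $367000 → ($642000 − $367000) × 1.6% × 16/365 = $192.8767
Total = $4262.3123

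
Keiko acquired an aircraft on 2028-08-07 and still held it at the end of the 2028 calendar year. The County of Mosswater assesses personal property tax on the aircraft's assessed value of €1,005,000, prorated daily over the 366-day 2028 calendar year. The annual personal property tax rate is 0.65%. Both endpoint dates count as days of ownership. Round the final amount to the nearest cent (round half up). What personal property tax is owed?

€2,623.71

Days held (2028-08-07 to 2028-12-31): 147 out of 366
Tax = €1,005,000 × 0.65% × 147/366 = €2,623.7090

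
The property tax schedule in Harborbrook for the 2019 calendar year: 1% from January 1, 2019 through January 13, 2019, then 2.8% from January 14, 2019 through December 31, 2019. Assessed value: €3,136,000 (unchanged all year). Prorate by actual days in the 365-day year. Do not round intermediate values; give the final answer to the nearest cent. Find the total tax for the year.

January 1 – January 13, 2019: 13 days at 1% → €3,136,000 × 1% × 13/365 = €1,116.9315
January 14 – December 31, 2019: 352 days at 2.8% → €3,136,000 × 2.8% × 352/365 = €84,680.5918
Total = €85,797.5233

€85,797.52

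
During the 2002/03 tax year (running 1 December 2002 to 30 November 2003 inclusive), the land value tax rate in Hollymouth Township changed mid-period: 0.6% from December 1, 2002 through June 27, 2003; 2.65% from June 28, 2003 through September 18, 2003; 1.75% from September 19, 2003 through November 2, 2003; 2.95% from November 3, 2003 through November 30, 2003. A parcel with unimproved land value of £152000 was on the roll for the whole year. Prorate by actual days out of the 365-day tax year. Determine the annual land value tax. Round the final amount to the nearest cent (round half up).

£2110.09

December 1, 2002 – June 27, 2003: 209 days at 0.6% → £152000 × 0.6% × 209/365 = £522.2137
June 28 – September 18, 2003: 83 days at 2.65% → £152000 × 2.65% × 83/365 = £915.9562
September 19 – November 2, 2003: 45 days at 1.75% → £152000 × 1.75% × 45/365 = £327.9452
November 3 – November 30, 2003: 28 days at 2.95% → £152000 × 2.95% × 28/365 = £343.9781
Total = £2110.0932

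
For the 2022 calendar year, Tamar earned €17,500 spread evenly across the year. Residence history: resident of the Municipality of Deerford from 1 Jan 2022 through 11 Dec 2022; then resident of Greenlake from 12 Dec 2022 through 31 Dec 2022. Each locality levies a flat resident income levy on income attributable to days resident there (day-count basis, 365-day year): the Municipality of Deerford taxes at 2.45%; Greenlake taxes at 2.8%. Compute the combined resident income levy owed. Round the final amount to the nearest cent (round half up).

€432.11

The Municipality of Deerford, 1 Jan – 11 Dec 2022: 345 days → €17,500 × 2.45% × 345/365 = €405.2568
Greenlake, 12 Dec – 31 Dec 2022: 20 days → €17,500 × 2.8% × 20/365 = €26.8493
Total = €432.1062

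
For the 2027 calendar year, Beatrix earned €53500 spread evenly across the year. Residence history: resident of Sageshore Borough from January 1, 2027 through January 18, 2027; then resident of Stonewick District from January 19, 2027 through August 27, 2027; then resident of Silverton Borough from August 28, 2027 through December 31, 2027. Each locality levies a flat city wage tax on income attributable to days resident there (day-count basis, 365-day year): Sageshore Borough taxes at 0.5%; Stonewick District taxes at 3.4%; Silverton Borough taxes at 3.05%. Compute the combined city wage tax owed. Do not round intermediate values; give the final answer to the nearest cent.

€1677.85

Sageshore Borough, January 1 – January 18, 2027: 18 days → €53500 × 0.5% × 18/365 = €13.1918
Stonewick District, January 19 – August 27, 2027: 221 days → €53500 × 3.4% × 221/365 = €1101.3671
Silverton Borough, August 28 – December 31, 2027: 126 days → €53500 × 3.05% × 126/365 = €563.2890
Total = €1677.8479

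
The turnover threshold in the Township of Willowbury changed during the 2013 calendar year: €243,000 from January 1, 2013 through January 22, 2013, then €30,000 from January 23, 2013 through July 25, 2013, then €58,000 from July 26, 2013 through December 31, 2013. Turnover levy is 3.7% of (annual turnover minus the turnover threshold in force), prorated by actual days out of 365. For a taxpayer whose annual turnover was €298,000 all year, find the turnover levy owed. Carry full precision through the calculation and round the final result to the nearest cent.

January 1 – January 22, 2013: 22 days, exemption €243,000 → (€298,000 − €243,000) × 3.7% × 22/365 = €122.6575
January 23 – July 25, 2013: 184 days, exemption €30,000 → (€298,000 − €30,000) × 3.7% × 184/365 = €4,998.7507
July 26 – December 31, 2013: 159 days, exemption €58,000 → (€298,000 − €58,000) × 3.7% × 159/365 = €3,868.2740
Total = €8,989.6822

€8,989.68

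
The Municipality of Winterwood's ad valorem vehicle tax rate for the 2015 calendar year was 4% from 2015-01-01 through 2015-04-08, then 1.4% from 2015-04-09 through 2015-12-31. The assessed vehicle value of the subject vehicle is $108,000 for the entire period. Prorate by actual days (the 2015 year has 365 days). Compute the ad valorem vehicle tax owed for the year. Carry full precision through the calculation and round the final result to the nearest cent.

2015-01-01 to 2015-04-08: 98 days at 4% → $108,000 × 4% × 98/365 = $1,159.8904
2015-04-09 to 2015-12-31: 267 days at 1.4% → $108,000 × 1.4% × 267/365 = $1,106.0384
Total = $2,265.9288

$2,265.93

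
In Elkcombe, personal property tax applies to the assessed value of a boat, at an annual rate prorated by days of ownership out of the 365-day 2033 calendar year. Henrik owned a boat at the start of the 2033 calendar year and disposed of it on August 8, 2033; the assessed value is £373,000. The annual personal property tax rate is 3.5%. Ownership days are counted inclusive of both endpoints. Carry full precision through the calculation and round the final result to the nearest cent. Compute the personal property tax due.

Days held (January 1 – August 8, 2033): 220 out of 365
Tax = £373,000 × 3.5% × 220/365 = £7,868.7671

£7,868.77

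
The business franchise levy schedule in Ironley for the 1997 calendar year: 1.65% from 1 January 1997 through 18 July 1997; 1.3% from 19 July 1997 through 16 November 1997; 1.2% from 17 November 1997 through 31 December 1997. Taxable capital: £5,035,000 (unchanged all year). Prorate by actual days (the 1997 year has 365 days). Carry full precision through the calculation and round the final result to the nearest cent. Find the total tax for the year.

1 January – 18 July 1997: 199 days at 1.65% → £5,035,000 × 1.65% × 199/365 = £45,294.3082
19 July – 16 November 1997: 121 days at 1.3% → £5,035,000 × 1.3% × 121/365 = £21,698.7808
17 November – 31 December 1997: 45 days at 1.2% → £5,035,000 × 1.2% × 45/365 = £7,449.0411
Total = £74,442.1301

£74,442.13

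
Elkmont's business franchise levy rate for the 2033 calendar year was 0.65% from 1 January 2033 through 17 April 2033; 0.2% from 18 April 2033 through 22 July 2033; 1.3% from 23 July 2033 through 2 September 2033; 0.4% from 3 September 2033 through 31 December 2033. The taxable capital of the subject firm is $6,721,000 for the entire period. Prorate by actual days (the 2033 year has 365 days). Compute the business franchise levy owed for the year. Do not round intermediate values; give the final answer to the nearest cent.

1 January – 17 April 2033: 107 days at 0.65% → $6,721,000 × 0.65% × 107/365 = $12,806.7274
18 April – 22 July 2033: 96 days at 0.2% → $6,721,000 × 0.2% × 96/365 = $3,535.4301
23 July – 2 September 2033: 42 days at 1.3% → $6,721,000 × 1.3% × 42/365 = $10,053.8795
3 September – 31 December 2033: 120 days at 0.4% → $6,721,000 × 0.4% × 120/365 = $8,838.5753
Total = $35,234.6123

$35,234.61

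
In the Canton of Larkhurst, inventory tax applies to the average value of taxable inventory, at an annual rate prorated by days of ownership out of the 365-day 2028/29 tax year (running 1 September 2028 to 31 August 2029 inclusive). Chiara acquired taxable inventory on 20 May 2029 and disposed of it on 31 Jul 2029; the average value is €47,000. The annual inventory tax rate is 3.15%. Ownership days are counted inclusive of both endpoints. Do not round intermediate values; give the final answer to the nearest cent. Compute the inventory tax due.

€296.10

Days held (20 May – 31 Jul 2029): 73 out of 365
Tax = €47,000 × 3.15% × 73/365 = €296.1000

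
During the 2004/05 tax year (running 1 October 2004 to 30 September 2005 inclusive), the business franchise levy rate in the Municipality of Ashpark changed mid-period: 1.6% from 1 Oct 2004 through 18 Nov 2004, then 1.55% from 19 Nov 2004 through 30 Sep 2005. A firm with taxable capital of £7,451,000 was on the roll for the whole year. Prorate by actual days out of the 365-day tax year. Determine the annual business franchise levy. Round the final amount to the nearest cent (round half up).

£115,990.64

1 Oct – 18 Nov 2004: 49 days at 1.6% → £7,451,000 × 1.6% × 49/365 = £16,004.3397
19 Nov 2004 – 30 Sep 2005: 316 days at 1.55% → £7,451,000 × 1.55% × 316/365 = £99,986.2959
Total = £115,990.6356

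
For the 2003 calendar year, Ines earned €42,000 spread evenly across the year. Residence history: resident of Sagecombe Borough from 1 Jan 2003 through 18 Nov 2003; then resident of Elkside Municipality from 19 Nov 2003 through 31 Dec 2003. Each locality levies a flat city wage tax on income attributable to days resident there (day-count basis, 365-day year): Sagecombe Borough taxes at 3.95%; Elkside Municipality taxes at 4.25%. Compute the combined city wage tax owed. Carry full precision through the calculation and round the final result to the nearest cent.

€1,673.84

Sagecombe Borough, 1 Jan – 18 Nov 2003: 322 days → €42,000 × 3.95% × 322/365 = €1,463.5562
Elkside Municipality, 19 Nov – 31 Dec 2003: 43 days → €42,000 × 4.25% × 43/365 = €210.2877
Total = €1,673.8438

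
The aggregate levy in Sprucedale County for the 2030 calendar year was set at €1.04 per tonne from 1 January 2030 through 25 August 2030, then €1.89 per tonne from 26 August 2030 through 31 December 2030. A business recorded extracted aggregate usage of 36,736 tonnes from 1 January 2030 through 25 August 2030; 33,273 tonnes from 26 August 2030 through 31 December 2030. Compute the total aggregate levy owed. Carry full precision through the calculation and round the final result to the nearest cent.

1 January – 25 August 2030: 36,736 tonnes at €1.04/tonne → €38,205.44
26 August – 31 December 2030: 33,273 tonnes at €1.89/tonne → €62,885.97

€101,091.41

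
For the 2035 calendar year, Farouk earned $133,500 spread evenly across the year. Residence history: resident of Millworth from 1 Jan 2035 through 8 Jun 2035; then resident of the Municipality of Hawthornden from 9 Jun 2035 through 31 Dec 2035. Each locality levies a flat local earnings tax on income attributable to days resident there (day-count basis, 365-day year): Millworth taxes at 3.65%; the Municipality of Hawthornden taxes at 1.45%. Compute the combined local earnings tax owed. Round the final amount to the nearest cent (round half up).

Millworth, 1 Jan – 8 Jun 2035: 159 days → $133,500 × 3.65% × 159/365 = $2,122.6500
The Municipality of Hawthornden, 9 Jun – 31 Dec 2035: 206 days → $133,500 × 1.45% × 206/365 = $1,092.5055
Total = $3,215.1555

$3,215.16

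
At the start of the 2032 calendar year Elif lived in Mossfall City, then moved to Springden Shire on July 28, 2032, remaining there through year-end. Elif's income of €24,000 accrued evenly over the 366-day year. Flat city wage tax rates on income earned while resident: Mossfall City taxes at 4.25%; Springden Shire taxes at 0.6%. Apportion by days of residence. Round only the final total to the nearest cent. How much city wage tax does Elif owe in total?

Mossfall City, January 1 – July 27, 2032: 209 days → €24,000 × 4.25% × 209/366 = €582.4590
Springden Shire, July 28 – December 31, 2032: 157 days → €24,000 × 0.6% × 157/366 = €61.7705
Total = €644.2295

€644.23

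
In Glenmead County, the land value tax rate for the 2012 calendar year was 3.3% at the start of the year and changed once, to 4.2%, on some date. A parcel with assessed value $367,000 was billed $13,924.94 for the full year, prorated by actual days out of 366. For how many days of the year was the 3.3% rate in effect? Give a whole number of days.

165 days

Let d = days at the first rate; then 366 − d days at the second rate.
$367,000 × [3.3%·d + 4.2%·(366−d)] / 366 = $13,924.94
Solving gives d = 165, so the new rate took effect on 14 Jun 2012.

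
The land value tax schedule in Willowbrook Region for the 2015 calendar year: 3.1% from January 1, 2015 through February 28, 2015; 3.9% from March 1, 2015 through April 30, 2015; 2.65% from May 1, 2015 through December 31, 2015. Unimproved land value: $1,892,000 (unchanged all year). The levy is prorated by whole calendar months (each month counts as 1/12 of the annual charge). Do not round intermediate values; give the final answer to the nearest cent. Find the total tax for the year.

$55,498.67

January 1 – February 28, 2015: 2 months at 3.1% → $1,892,000 × 3.1% × 2/12 = $9,775.3333
March 1 – April 30, 2015: 2 months at 3.9% → $1,892,000 × 3.9% × 2/12 = $12,298.0000
May 1 – December 31, 2015: 8 months at 2.65% → $1,892,000 × 2.65% × 8/12 = $33,425.3333
Total = $55,498.6667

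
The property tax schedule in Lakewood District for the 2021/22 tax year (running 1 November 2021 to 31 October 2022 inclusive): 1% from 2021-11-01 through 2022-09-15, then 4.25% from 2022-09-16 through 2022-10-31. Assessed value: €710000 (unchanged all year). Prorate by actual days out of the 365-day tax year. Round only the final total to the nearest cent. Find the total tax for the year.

2021-11-01 to 2022-09-15: 319 days at 1% → €710000 × 1% × 319/365 = €6205.2055
2022-09-16 to 2022-10-31: 46 days at 4.25% → €710000 × 4.25% × 46/365 = €3802.8767
Total = €10008.0822

€10008.08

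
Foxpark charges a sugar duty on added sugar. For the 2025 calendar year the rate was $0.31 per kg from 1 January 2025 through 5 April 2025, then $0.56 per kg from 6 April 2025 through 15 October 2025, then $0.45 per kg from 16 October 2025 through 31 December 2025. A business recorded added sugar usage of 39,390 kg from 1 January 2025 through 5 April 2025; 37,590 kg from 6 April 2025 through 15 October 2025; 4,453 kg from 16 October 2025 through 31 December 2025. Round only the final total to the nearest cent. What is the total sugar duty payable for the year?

$35265.15

1 January – 5 April 2025: 39,390 kg at $0.31/kg → $12210.90
6 April – 15 October 2025: 37,590 kg at $0.56/kg → $21050.40
16 October – 31 December 2025: 4,453 kg at $0.45/kg → $2003.85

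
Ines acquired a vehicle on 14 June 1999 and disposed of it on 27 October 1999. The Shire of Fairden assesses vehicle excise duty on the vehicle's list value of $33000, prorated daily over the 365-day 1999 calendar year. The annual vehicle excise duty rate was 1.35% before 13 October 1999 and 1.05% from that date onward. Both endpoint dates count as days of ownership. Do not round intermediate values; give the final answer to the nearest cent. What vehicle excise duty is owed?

$161.93

14 June – 12 October 1999: 121 days at 1.35% → $33000 × 1.35% × 121/365 = $147.6863
13 October – 27 October 1999: 15 days at 1.05% → $33000 × 1.05% × 15/365 = $14.2397
Total = $161.9260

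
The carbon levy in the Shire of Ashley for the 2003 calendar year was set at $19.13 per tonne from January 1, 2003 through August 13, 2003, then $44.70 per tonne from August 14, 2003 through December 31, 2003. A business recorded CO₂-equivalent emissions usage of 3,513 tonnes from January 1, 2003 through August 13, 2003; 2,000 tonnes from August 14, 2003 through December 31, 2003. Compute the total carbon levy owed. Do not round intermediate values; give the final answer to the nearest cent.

$156,603.69

January 1 – August 13, 2003: 3,513 tonnes at $19.13/tonne → $67,203.69
August 14 – December 31, 2003: 2,000 tonnes at $44.70/tonne → $89,400.00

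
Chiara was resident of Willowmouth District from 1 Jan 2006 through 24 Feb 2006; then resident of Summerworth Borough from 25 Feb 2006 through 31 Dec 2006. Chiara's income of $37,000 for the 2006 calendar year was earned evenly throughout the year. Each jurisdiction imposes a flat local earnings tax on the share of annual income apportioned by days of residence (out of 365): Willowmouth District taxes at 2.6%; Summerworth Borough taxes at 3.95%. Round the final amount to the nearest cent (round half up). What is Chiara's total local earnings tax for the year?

$1,386.23

Willowmouth District, 1 Jan – 24 Feb 2006: 55 days → $37,000 × 2.6% × 55/365 = $144.9589
Summerworth Borough, 25 Feb – 31 Dec 2006: 310 days → $37,000 × 3.95% × 310/365 = $1,241.2740
Total = $1,386.2329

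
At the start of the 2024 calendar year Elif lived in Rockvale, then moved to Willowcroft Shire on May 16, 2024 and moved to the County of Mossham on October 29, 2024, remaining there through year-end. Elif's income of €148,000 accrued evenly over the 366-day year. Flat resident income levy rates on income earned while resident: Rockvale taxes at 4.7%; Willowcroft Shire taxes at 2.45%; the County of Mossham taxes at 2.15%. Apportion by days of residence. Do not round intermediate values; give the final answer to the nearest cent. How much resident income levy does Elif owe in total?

Rockvale, January 1 – May 15, 2024: 136 days → €148,000 × 4.7% × 136/366 = €2,584.7432
Willowcroft Shire, May 16 – October 28, 2024: 166 days → €148,000 × 2.45% × 166/366 = €1,644.5792
The County of Mossham, October 29 – December 31, 2024: 64 days → €148,000 × 2.15% × 64/366 = €556.4153
Total = €4,785.7377

€4,785.74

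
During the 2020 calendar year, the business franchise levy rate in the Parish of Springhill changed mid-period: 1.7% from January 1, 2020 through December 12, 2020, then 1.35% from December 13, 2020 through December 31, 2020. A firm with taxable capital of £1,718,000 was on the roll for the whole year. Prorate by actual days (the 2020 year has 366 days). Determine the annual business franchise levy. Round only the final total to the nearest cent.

January 1 – December 12, 2020: 347 days at 1.7% → £1,718,000 × 1.7% × 347/366 = £27,689.8415
December 13 – December 31, 2020: 19 days at 1.35% → £1,718,000 × 1.35% × 19/366 = £1,204.0082
Total = £28,893.8497

£28,893.85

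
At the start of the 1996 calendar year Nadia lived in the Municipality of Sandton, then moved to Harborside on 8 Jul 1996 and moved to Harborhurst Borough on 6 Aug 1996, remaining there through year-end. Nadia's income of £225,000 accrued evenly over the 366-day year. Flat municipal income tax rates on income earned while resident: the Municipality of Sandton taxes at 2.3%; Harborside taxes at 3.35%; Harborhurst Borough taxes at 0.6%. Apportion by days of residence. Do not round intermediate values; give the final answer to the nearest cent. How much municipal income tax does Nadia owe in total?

£3,815.47

The Municipality of Sandton, 1 Jan – 7 Jul 1996: 189 days → £225,000 × 2.3% × 189/366 = £2,672.3361
Harborside, 8 Jul – 5 Aug 1996: 29 days → £225,000 × 3.35% × 29/366 = £597.2336
Harborhurst Borough, 6 Aug – 31 Dec 1996: 148 days → £225,000 × 0.6% × 148/366 = £545.9016
Total = £3,815.4713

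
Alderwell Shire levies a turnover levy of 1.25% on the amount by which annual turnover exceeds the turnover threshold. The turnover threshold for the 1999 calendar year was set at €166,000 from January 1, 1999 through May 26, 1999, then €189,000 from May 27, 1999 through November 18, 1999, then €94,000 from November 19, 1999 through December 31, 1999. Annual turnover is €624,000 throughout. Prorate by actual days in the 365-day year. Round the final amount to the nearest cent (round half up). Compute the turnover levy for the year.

January 1 – May 26, 1999: 146 days, exemption €166,000 → (€624,000 − €166,000) × 1.25% × 146/365 = €2,290.0000
May 27 – November 18, 1999: 176 days, exemption €189,000 → (€624,000 − €189,000) × 1.25% × 176/365 = €2,621.9178
November 19 – December 31, 1999: 43 days, exemption €94,000 → (€624,000 − €94,000) × 1.25% × 43/365 = €780.4795
Total = €5,692.3973

€5,692.40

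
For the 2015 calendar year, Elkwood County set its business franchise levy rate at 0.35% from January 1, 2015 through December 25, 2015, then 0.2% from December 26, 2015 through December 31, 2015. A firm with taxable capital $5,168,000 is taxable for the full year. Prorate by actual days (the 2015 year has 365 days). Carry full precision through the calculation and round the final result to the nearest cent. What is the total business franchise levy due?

$17,960.57

January 1 – December 25, 2015: 359 days at 0.35% → $5,168,000 × 0.35% × 359/365 = $17,790.6630
December 26 – December 31, 2015: 6 days at 0.2% → $5,168,000 × 0.2% × 6/365 = $169.9068
Total = $17,960.5699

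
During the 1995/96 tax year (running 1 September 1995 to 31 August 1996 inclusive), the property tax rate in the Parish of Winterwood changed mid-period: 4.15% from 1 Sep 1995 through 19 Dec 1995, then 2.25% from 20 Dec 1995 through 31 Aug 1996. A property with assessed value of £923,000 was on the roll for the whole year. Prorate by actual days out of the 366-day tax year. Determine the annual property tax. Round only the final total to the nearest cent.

£26,038.18

1 Sep – 19 Dec 1995: 110 days at 4.15% → £923,000 × 4.15% × 110/366 = £11,512.2814
20 Dec 1995 – 31 Aug 1996: 256 days at 2.25% → £923,000 × 2.25% × 256/366 = £14,525.9016
Total = £26,038.1831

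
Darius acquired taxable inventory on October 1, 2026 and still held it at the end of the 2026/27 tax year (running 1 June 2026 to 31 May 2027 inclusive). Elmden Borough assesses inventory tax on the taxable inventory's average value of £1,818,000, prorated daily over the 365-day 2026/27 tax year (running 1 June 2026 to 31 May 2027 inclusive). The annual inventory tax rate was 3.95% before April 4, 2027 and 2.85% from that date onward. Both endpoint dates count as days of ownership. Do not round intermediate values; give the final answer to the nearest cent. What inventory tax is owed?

£44,630.65

October 1, 2026 – April 3, 2027: 185 days at 3.95% → £1,818,000 × 3.95% × 185/365 = £36,397.3562
April 4 – May 31, 2027: 58 days at 2.85% → £1,818,000 × 2.85% × 58/365 = £8,233.2986
Total = £44,630.6548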